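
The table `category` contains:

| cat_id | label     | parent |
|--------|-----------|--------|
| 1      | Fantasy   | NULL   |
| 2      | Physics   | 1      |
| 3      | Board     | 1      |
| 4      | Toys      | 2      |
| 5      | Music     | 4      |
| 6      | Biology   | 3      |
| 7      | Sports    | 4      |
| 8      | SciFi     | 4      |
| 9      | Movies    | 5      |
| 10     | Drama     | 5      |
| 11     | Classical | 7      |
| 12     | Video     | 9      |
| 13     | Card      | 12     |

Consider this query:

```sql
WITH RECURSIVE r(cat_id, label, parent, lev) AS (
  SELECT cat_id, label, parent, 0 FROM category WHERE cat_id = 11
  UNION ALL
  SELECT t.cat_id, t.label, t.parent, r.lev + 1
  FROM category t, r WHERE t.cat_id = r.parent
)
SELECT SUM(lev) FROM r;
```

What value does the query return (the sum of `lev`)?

Base: cat_id=11 (Classical), parent=7, lev 0.
Iteration 1: join on cat_id=7 -> Sports (id 7, parent=4, lev 1).
Iteration 2: join on cat_id=4 -> Toys (id 4, parent=2, lev 2).
Iteration 3: join on cat_id=2 -> Physics (id 2, parent=1, lev 3).
Iteration 4: join on cat_id=1 -> Fantasy (id 1, parent=NULL, lev 4).
Iteration 5: parent is NULL; no match; recursion stops.
SUM(lev) = 0 + 1 + 2 + 3 + 4 = 10.

10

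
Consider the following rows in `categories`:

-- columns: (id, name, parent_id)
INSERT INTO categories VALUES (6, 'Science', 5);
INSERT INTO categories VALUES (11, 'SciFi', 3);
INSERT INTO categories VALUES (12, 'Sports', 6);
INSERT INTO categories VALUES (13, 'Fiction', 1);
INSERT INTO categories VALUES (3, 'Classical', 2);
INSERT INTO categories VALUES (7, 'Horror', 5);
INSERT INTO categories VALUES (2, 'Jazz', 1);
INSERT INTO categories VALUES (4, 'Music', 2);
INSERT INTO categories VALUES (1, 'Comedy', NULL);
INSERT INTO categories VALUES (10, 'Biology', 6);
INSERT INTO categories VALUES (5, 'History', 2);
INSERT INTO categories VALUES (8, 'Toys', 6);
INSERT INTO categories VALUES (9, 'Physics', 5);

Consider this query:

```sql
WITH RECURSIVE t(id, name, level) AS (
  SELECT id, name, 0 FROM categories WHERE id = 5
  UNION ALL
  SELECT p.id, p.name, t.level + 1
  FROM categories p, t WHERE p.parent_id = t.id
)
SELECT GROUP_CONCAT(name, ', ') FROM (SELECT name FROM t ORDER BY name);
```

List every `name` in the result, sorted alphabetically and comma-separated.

Biology, History, Horror, Physics, Science, Sports, Toys

Base: id=5 (History) at level 0.
Iteration 1: rows with parent_id in {5} -> Science (id 6, level 1), Horror (id 7, level 1), Physics (id 9, level 1).
Iteration 2: rows with parent_id in {6,7,9} -> Toys (id 8, level 2), Biology (id 10, level 2), Sports (id 12, level 2).
Iteration 3: no rows with parent_id in {8,10,12}; recursion stops.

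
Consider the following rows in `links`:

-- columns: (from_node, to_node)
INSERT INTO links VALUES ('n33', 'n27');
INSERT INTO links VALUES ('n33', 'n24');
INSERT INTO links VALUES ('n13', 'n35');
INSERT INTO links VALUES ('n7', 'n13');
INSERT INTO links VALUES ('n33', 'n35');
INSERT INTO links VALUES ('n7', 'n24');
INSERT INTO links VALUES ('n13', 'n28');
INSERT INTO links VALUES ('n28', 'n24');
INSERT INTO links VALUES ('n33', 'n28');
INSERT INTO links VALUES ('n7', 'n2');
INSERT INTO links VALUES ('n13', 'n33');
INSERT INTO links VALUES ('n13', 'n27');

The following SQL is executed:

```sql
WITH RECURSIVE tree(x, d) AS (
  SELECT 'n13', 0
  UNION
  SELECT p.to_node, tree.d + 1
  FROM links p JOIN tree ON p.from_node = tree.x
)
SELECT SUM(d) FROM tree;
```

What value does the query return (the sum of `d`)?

15

Base: (n13, d=0).
Iteration 1: edges from {n13} -> (n27, d=1), (n28, d=1), (n33, d=1), (n35, d=1).
Iteration 2: edges from {n27,n28,n33,n35} -> (n24, d=2), (n27, d=2), (n28, d=2), (n35, d=2). [UNION drops 1 duplicate row(s)]
Iteration 3: edges from {n24,n27,n28,n35} -> (n24, d=3).
Iteration 4: no outgoing edges from {n24}; recursion stops.
SUM(d) = 0 + 1 + 1 + 1 + 1 + 2 + 2 + 2 + 2 + 3 = 15.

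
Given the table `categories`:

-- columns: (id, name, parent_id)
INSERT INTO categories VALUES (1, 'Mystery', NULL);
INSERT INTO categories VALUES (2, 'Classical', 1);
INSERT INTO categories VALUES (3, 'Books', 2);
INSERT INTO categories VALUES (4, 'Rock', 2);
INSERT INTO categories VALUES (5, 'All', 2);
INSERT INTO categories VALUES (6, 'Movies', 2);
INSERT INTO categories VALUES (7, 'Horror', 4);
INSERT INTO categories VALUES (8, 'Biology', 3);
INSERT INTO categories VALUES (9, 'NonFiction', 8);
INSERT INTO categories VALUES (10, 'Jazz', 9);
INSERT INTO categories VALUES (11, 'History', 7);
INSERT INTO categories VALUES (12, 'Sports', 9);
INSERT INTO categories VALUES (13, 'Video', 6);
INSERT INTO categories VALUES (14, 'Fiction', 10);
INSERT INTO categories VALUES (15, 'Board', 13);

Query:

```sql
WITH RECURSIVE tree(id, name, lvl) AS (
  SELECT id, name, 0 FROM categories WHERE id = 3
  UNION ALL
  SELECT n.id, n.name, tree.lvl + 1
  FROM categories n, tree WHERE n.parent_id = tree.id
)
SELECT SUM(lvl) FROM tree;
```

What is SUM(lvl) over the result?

Base: id=3 (Books) at lvl 0.
Iteration 1: rows with parent_id in {3} -> Biology (id 8, lvl 1).
Iteration 2: rows with parent_id in {8} -> NonFiction (id 9, lvl 2).
Iteration 3: rows with parent_id in {9} -> Jazz (id 10, lvl 3), Sports (id 12, lvl 3).
Iteration 4: rows with parent_id in {10,12} -> Fiction (id 14, lvl 4).
Iteration 5: no rows with parent_id in {14}; recursion stops.
SUM(lvl) = 0 + 1 + 2 + 3 + 3 + 4 = 13.

13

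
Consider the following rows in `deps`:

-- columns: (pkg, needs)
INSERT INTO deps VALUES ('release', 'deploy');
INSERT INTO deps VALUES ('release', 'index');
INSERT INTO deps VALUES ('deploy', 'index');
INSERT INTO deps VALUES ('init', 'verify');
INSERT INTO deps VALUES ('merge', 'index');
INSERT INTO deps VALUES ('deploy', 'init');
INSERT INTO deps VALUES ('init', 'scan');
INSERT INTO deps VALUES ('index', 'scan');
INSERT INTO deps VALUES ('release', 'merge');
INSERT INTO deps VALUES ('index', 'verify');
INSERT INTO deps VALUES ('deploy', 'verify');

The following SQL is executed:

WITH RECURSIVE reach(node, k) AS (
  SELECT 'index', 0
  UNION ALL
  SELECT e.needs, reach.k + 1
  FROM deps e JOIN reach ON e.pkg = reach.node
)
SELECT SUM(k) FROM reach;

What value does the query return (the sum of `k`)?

2

Base: (index, k=0).
Iteration 1: edges from {index} -> (scan, k=1), (verify, k=1).
Iteration 2: no outgoing edges from {scan,verify}; recursion stops.
SUM(k) = 0 + 1 + 1 = 2.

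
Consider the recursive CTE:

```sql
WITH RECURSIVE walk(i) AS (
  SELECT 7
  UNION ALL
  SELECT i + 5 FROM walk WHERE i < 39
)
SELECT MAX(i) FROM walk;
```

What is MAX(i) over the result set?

Base: i=7.
Iteration 1: 7 < 39 holds -> i = 7 + 5 = 12.
Iteration 2: 12 < 39 holds -> i = 12 + 5 = 17.
Iteration 3: 17 < 39 holds -> i = 17 + 5 = 22.
Iteration 4: 22 < 39 holds -> i = 22 + 5 = 27.
Iteration 5: 27 < 39 holds -> i = 27 + 5 = 32.
Iteration 6: 32 < 39 holds -> i = 32 + 5 = 37.
Iteration 7: 37 < 39 holds -> i = 37 + 5 = 42.
Iteration 8: 42 < 39 fails; recursion stops.
i values: 7, 12, 17, 22, 27, 32, 37, 42; the maximum is 42.

42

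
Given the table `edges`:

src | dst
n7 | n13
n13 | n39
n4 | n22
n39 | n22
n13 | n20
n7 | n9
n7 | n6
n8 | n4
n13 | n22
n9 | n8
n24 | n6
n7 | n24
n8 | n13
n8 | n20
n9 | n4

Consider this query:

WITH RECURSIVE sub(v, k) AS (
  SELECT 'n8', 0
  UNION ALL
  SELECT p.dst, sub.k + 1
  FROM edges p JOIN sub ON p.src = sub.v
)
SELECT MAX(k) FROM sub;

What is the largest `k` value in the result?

3

Base: (n8, k=0).
Iteration 1: edges from {n8} -> (n13, k=1), (n20, k=1), (n4, k=1).
Iteration 2: edges from {n13,n20,n4} -> (n20, k=2), (n22, k=2) x2, (n39, k=2). [UNION ALL keeps all 4 new rows, including repeats]
Iteration 3: edges from {n20,n22,n39} -> (n22, k=3).
Iteration 4: no outgoing edges from {n22}; recursion stops.
k values: 0, 1, 1, 1, 2, 2, 2, 2, 3; the maximum is 3.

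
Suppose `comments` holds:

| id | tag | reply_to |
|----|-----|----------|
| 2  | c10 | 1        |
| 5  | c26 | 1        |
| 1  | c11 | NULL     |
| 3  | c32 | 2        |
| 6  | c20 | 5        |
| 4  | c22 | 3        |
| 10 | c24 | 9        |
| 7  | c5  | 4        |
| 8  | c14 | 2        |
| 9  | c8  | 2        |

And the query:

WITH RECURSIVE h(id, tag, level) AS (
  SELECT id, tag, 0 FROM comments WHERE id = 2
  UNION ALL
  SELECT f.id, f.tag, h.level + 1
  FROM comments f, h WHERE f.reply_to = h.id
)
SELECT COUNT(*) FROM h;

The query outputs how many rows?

Base: id=2 (c10) at level 0.
Iteration 1: rows with reply_to in {2} -> c32 (id 3, level 1), c14 (id 8, level 1), c8 (id 9, level 1).
Iteration 2: rows with reply_to in {3,8,9} -> c22 (id 4, level 2), c24 (id 10, level 2).
Iteration 3: rows with reply_to in {4,10} -> c5 (id 7, level 3).
Iteration 4: no rows with reply_to in {7}; recursion stops.
Total rows emitted: 7.

7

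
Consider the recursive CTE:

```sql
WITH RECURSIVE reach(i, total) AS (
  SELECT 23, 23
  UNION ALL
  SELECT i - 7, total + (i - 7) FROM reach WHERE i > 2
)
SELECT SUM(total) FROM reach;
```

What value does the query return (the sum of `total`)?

160

Base: i=23, total=23.
Iteration 1: 23 > 2 holds -> i = 23 - 7 = 16, total = 23 + 16 = 39.
Iteration 2: 16 > 2 holds -> i = 16 - 7 = 9, total = 39 + 9 = 48.
Iteration 3: 9 > 2 holds -> i = 9 - 7 = 2, total = 48 + 2 = 50.
Iteration 4: 2 > 2 fails; recursion stops.
SUM(total) = 23 + 39 + 48 + 50 = 160.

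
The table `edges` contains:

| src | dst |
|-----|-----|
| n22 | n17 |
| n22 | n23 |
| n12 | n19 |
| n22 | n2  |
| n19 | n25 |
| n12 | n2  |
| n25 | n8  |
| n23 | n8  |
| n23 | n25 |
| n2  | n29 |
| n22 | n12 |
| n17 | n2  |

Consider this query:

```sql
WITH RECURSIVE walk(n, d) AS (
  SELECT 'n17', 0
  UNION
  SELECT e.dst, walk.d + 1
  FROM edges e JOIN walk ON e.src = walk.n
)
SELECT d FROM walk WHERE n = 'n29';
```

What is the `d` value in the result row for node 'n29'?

2

Base: (n17, d=0).
Iteration 1: edges from {n17} -> (n2, d=1).
Iteration 2: edges from {n2} -> (n29, d=2).
Iteration 3: no outgoing edges from {n29}; recursion stops.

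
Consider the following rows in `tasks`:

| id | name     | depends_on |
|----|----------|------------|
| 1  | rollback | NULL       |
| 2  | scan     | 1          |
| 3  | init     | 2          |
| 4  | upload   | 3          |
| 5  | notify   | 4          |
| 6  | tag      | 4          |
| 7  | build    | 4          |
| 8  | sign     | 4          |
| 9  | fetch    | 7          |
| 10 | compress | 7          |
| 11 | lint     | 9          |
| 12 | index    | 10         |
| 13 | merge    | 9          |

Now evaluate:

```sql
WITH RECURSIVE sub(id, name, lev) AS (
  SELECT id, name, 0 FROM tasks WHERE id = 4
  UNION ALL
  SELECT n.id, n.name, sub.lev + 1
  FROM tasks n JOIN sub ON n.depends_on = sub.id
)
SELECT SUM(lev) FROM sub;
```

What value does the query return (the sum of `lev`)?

17

Base: id=4 (upload) at lev 0.
Iteration 1: rows with depends_on in {4} -> notify (id 5, lev 1), tag (id 6, lev 1), build (id 7, lev 1), sign (id 8, lev 1).
Iteration 2: rows with depends_on in {5,6,7,8} -> fetch (id 9, lev 2), compress (id 10, lev 2).
Iteration 3: rows with depends_on in {9,10} -> lint (id 11, lev 3), index (id 12, lev 3), merge (id 13, lev 3).
Iteration 4: no rows with depends_on in {11,12,13}; recursion stops.
SUM(lev) = 0 + 1 + 1 + 1 + 1 + 2 + 2 + 3 + 3 + 3 = 17.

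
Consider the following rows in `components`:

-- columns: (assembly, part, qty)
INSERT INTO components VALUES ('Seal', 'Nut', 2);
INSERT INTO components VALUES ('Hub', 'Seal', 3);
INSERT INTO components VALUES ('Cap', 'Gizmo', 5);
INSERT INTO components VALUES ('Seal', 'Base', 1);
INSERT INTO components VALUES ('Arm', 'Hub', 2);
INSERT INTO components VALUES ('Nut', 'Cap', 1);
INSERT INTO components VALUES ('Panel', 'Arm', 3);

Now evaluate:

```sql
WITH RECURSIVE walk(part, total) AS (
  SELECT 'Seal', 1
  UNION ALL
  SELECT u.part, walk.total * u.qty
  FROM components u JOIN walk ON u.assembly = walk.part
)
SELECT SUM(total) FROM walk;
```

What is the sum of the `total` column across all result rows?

Base: (Seal, total=1).
Iteration 1: components of {Seal} -> Base = 1*1 = 1, Nut = 1*2 = 2.
Iteration 2: components of {Base,Nut} -> Cap = 2*1 = 2.
Iteration 3: components of {Cap} -> Gizmo = 2*5 = 10.
Iteration 4: no further components; recursion stops.
SUM(total) = 1 + 1 + 2 + 2 + 10 = 16.

16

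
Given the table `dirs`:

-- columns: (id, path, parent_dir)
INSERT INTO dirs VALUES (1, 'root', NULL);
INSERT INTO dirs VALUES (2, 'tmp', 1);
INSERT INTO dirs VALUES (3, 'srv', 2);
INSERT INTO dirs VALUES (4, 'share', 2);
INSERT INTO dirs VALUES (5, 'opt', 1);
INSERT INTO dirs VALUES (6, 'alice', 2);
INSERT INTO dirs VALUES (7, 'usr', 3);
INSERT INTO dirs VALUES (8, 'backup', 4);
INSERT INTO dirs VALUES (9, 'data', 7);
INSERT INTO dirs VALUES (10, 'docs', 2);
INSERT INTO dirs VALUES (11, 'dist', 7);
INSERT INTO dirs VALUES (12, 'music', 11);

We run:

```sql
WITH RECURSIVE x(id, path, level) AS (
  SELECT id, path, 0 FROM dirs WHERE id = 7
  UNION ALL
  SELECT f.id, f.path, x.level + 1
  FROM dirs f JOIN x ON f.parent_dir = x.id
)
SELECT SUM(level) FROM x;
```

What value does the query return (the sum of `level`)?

Base: id=7 (usr) at level 0.
Iteration 1: rows with parent_dir in {7} -> data (id 9, level 1), dist (id 11, level 1).
Iteration 2: rows with parent_dir in {9,11} -> music (id 12, level 2).
Iteration 3: no rows with parent_dir in {12}; recursion stops.
SUM(level) = 0 + 1 + 1 + 2 = 4.

4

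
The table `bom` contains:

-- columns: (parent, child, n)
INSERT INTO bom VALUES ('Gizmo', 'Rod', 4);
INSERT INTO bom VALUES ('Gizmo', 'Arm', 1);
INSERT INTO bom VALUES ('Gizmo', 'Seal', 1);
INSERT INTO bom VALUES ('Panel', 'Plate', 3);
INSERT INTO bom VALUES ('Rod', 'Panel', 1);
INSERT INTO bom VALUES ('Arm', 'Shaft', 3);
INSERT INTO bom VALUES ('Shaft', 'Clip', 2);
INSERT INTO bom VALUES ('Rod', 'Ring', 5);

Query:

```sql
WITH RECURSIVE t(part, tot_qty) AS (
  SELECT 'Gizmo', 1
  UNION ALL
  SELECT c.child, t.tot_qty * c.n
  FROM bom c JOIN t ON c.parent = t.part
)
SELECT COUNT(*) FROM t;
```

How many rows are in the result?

Base: (Gizmo, tot_qty=1).
Iteration 1: components of {Gizmo} -> Arm = 1*1 = 1, Rod = 1*4 = 4, Seal = 1*1 = 1.
Iteration 2: components of {Arm,Rod,Seal} -> Panel = 4*1 = 4, Ring = 4*5 = 20, Shaft = 1*3 = 3.
Iteration 3: components of {Panel,Ring,Shaft} -> Clip = 3*2 = 6, Plate = 4*3 = 12.
Iteration 4: no further components; recursion stops.
Total rows emitted: 9.

9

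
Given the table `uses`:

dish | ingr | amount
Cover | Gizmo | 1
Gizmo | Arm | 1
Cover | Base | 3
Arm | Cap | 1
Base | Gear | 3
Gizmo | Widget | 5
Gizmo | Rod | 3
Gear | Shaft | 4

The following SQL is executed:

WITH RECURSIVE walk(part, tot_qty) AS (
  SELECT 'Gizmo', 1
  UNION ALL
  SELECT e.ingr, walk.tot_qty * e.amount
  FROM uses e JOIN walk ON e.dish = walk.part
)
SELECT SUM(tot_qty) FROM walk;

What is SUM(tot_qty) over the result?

Base: (Gizmo, tot_qty=1).
Iteration 1: components of {Gizmo} -> Arm = 1*1 = 1, Rod = 1*3 = 3, Widget = 1*5 = 5.
Iteration 2: components of {Arm,Rod,Widget} -> Cap = 1*1 = 1.
Iteration 3: no further components; recursion stops.
SUM(tot_qty) = 1 + 1 + 5 + 3 + 1 = 11.

11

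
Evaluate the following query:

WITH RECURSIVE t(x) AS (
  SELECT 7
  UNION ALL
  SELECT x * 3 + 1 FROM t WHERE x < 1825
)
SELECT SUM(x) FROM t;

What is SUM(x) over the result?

Base: x=7.
Iteration 1: 7 < 1825 holds -> x = 7 * 3 + 1 = 22.
Iteration 2: 22 < 1825 holds -> x = 22 * 3 + 1 = 67.
Iteration 3: 67 < 1825 holds -> x = 67 * 3 + 1 = 202.
Iteration 4: 202 < 1825 holds -> x = 202 * 3 + 1 = 607.
Iteration 5: 607 < 1825 holds -> x = 607 * 3 + 1 = 1822.
Iteration 6: 1822 < 1825 holds -> x = 1822 * 3 + 1 = 5467.
Iteration 7: 5467 < 1825 fails; recursion stops.
SUM(x) = 7 + 22 + 67 + 202 + 607 + 1822 + 5467 = 8194.

8194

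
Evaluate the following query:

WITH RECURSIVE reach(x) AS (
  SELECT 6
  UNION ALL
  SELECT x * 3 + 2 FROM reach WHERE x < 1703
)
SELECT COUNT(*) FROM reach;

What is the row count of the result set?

7

Base: x=6.
Iteration 1: 6 < 1703 holds -> x = 6 * 3 + 2 = 20.
Iteration 2: 20 < 1703 holds -> x = 20 * 3 + 2 = 62.
Iteration 3: 62 < 1703 holds -> x = 62 * 3 + 2 = 188.
Iteration 4: 188 < 1703 holds -> x = 188 * 3 + 2 = 566.
Iteration 5: 566 < 1703 holds -> x = 566 * 3 + 2 = 1700.
Iteration 6: 1700 < 1703 holds -> x = 1700 * 3 + 2 = 5102.
Iteration 7: 5102 < 1703 fails; recursion stops.
Total rows emitted: 7.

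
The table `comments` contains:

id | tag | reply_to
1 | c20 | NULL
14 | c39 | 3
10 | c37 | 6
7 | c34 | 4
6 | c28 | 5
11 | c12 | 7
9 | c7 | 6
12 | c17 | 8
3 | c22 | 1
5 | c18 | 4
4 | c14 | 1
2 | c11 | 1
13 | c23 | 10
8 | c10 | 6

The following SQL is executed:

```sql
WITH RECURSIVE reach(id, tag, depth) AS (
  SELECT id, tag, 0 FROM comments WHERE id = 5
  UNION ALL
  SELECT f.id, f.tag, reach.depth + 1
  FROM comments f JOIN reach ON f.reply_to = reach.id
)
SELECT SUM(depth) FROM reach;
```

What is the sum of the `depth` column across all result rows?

13

Base: id=5 (c18) at depth 0.
Iteration 1: rows with reply_to in {5} -> c28 (id 6, depth 1).
Iteration 2: rows with reply_to in {6} -> c10 (id 8, depth 2), c7 (id 9, depth 2), c37 (id 10, depth 2).
Iteration 3: rows with reply_to in {8,9,10} -> c17 (id 12, depth 3), c23 (id 13, depth 3).
Iteration 4: no rows with reply_to in {12,13}; recursion stops.
SUM(depth) = 0 + 1 + 2 + 2 + 2 + 3 + 3 = 13.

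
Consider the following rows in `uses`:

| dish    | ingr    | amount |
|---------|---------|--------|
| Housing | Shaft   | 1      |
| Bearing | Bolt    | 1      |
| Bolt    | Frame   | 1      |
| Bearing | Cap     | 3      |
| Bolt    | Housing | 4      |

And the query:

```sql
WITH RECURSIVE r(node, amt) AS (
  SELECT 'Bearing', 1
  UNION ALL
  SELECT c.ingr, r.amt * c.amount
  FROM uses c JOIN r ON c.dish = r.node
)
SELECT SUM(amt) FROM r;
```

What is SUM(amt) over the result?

Base: (Bearing, amt=1).
Iteration 1: components of {Bearing} -> Bolt = 1*1 = 1, Cap = 1*3 = 3.
Iteration 2: components of {Bolt,Cap} -> Frame = 1*1 = 1, Housing = 1*4 = 4.
Iteration 3: components of {Frame,Housing} -> Shaft = 4*1 = 4.
Iteration 4: no further components; recursion stops.
SUM(amt) = 1 + 1 + 3 + 4 + 1 + 4 = 14.

14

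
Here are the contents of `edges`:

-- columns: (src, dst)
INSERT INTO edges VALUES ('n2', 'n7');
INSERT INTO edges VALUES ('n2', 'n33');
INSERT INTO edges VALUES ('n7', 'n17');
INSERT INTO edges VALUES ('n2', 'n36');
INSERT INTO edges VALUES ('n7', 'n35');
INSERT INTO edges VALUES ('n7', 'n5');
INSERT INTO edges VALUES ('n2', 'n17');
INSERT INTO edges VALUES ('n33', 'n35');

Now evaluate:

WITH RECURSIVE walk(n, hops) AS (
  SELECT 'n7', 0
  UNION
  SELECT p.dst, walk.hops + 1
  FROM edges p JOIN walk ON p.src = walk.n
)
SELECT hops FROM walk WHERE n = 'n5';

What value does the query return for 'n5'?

1

Base: (n7, hops=0).
Iteration 1: edges from {n7} -> (n17, hops=1), (n35, hops=1), (n5, hops=1).
Iteration 2: no outgoing edges from {n17,n35,n5}; recursion stops.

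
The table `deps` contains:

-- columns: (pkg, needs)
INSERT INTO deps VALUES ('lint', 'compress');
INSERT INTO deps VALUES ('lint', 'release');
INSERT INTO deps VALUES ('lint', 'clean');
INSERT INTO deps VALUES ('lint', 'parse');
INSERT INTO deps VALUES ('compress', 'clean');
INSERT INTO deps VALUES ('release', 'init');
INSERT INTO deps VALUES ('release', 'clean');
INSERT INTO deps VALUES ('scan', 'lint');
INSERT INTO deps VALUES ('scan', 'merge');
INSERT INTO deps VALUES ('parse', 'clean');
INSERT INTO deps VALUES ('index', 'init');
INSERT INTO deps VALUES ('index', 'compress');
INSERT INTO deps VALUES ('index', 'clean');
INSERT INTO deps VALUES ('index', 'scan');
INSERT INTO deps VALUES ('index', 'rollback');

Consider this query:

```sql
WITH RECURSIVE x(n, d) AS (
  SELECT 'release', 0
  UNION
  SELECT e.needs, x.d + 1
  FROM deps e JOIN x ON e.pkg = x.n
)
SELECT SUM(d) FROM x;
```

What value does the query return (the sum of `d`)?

Base: (release, d=0).
Iteration 1: edges from {release} -> (clean, d=1), (init, d=1).
Iteration 2: no outgoing edges from {clean,init}; recursion stops.
SUM(d) = 0 + 1 + 1 = 2.

2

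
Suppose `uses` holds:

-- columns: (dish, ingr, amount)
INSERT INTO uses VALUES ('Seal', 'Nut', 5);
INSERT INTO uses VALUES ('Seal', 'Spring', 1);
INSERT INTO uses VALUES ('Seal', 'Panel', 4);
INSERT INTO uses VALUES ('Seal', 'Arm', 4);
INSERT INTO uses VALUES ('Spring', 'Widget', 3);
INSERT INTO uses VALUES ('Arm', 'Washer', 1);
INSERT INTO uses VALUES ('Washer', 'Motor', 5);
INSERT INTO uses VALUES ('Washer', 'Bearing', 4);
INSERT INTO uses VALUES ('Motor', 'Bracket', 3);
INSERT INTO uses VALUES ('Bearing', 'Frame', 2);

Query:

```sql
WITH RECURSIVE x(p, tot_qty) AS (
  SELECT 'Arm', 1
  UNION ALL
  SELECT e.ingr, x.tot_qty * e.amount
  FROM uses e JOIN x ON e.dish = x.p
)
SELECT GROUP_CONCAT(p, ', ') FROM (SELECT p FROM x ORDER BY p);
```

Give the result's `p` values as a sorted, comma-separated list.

Arm, Bearing, Bracket, Frame, Motor, Washer

Base: (Arm, tot_qty=1).
Iteration 1: components of {Arm} -> Washer = 1*1 = 1.
Iteration 2: components of {Washer} -> Bearing = 1*4 = 4, Motor = 1*5 = 5.
Iteration 3: components of {Bearing,Motor} -> Bracket = 5*3 = 15, Frame = 4*2 = 8.
Iteration 4: no further components; recursion stops.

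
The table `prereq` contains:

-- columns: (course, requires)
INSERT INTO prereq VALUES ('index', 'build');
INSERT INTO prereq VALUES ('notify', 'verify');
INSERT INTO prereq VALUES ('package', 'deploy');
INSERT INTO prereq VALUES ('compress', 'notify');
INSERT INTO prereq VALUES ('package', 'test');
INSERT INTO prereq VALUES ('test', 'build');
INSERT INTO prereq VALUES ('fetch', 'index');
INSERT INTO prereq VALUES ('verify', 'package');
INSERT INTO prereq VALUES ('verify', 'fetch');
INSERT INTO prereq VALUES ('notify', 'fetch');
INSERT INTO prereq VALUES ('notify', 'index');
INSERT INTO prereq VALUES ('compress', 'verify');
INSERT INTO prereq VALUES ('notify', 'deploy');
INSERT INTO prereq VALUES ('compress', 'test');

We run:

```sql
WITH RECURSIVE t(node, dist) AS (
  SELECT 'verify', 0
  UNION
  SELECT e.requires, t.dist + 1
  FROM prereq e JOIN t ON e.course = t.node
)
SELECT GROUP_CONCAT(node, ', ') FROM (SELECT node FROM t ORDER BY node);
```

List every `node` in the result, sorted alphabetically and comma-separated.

Base: (verify, dist=0).
Iteration 1: edges from {verify} -> (fetch, dist=1), (package, dist=1).
Iteration 2: edges from {fetch,package} -> (deploy, dist=2), (index, dist=2), (test, dist=2).
Iteration 3: edges from {deploy,index,test} -> (build, dist=3). [UNION drops 1 duplicate row(s)]
Iteration 4: no outgoing edges from {build}; recursion stops.

build, deploy, fetch, index, package, test, verify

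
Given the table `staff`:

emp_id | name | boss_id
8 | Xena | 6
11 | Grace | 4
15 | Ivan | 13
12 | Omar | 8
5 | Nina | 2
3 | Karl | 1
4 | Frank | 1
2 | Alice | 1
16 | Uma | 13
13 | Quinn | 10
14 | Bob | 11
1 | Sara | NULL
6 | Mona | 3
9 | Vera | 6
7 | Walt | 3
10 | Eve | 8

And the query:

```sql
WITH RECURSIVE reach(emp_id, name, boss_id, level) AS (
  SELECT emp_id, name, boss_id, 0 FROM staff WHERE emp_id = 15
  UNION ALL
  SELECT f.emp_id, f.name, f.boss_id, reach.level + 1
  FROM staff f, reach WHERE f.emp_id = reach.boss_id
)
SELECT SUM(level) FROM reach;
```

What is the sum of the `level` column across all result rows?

21

Base: emp_id=15 (Ivan), boss_id=13, level 0.
Iteration 1: join on emp_id=13 -> Quinn (id 13, boss_id=10, level 1).
Iteration 2: join on emp_id=10 -> Eve (id 10, boss_id=8, level 2).
Iteration 3: join on emp_id=8 -> Xena (id 8, boss_id=6, level 3).
Iteration 4: join on emp_id=6 -> Mona (id 6, boss_id=3, level 4).
Iteration 5: join on emp_id=3 -> Karl (id 3, boss_id=1, level 5).
Iteration 6: join on emp_id=1 -> Sara (id 1, boss_id=NULL, level 6).
Iteration 7: boss_id is NULL; no match; recursion stops.
SUM(level) = 0 + 1 + 2 + 3 + 4 + 5 + 6 = 21.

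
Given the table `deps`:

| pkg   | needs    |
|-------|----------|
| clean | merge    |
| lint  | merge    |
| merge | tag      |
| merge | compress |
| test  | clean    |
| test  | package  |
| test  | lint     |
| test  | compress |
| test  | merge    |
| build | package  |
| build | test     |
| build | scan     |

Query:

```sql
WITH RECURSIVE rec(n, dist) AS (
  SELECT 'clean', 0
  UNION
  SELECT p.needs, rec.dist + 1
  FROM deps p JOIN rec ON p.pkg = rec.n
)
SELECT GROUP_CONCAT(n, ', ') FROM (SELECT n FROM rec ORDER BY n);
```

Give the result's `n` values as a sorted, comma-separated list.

clean, compress, merge, tag

Base: (clean, dist=0).
Iteration 1: edges from {clean} -> (merge, dist=1).
Iteration 2: edges from {merge} -> (compress, dist=2), (tag, dist=2).
Iteration 3: no outgoing edges from {compress,tag}; recursion stops.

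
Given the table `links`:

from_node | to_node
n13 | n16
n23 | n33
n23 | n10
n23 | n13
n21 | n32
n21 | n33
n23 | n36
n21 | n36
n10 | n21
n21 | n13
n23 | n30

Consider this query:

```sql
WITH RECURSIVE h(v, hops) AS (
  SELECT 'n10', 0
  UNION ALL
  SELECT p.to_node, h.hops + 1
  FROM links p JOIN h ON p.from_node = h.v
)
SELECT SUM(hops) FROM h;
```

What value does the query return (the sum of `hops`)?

12

Base: (n10, hops=0).
Iteration 1: edges from {n10} -> (n21, hops=1).
Iteration 2: edges from {n21} -> (n13, hops=2), (n32, hops=2), (n33, hops=2), (n36, hops=2).
Iteration 3: edges from {n13,n32,n33,n36} -> (n16, hops=3).
Iteration 4: no outgoing edges from {n16}; recursion stops.
SUM(hops) = 0 + 1 + 2 + 2 + 2 + 2 + 3 = 12.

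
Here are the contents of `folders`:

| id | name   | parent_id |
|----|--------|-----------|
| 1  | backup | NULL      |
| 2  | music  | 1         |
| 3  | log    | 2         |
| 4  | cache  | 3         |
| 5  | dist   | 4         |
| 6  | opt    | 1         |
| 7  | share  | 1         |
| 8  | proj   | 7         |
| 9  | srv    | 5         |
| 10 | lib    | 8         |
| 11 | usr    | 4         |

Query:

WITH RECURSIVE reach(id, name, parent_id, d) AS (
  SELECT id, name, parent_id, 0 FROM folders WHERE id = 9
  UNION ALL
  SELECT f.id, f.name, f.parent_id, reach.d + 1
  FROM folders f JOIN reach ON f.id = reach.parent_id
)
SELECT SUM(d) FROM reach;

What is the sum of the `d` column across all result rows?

Base: id=9 (srv), parent_id=5, d 0.
Iteration 1: join on id=5 -> dist (id 5, parent_id=4, d 1).
Iteration 2: join on id=4 -> cache (id 4, parent_id=3, d 2).
Iteration 3: join on id=3 -> log (id 3, parent_id=2, d 3).
Iteration 4: join on id=2 -> music (id 2, parent_id=1, d 4).
Iteration 5: join on id=1 -> backup (id 1, parent_id=NULL, d 5).
Iteration 6: parent_id is NULL; no match; recursion stops.
SUM(d) = 0 + 1 + 2 + 3 + 4 + 5 = 15.

15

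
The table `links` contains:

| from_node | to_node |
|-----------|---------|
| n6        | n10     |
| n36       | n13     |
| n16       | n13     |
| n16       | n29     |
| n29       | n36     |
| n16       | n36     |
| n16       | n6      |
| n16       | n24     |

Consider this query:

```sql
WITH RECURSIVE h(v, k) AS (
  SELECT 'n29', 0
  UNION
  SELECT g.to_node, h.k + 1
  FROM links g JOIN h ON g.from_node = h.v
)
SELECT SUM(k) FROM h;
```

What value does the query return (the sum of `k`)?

3

Base: (n29, k=0).
Iteration 1: edges from {n29} -> (n36, k=1).
Iteration 2: edges from {n36} -> (n13, k=2).
Iteration 3: no outgoing edges from {n13}; recursion stops.
SUM(k) = 0 + 1 + 2 = 3.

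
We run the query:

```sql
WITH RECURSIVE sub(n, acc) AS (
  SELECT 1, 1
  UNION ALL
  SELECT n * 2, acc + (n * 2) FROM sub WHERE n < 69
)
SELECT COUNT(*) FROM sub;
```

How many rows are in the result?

Base: n=1, acc=1.
Iteration 1: 1 < 69 holds -> n = 1 * 2 = 2, acc = 1 + 2 = 3.
Iteration 2: 2 < 69 holds -> n = 2 * 2 = 4, acc = 3 + 4 = 7.
Iteration 3: 4 < 69 holds -> n = 4 * 2 = 8, acc = 7 + 8 = 15.
Iteration 4: 8 < 69 holds -> n = 8 * 2 = 16, acc = 15 + 16 = 31.
Iteration 5: 16 < 69 holds -> n = 16 * 2 = 32, acc = 31 + 32 = 63.
Iteration 6: 32 < 69 holds -> n = 32 * 2 = 64, acc = 63 + 64 = 127.
Iteration 7: 64 < 69 holds -> n = 64 * 2 = 128, acc = 127 + 128 = 255.
Iteration 8: 128 < 69 fails; recursion stops.
Total rows emitted: 8.

8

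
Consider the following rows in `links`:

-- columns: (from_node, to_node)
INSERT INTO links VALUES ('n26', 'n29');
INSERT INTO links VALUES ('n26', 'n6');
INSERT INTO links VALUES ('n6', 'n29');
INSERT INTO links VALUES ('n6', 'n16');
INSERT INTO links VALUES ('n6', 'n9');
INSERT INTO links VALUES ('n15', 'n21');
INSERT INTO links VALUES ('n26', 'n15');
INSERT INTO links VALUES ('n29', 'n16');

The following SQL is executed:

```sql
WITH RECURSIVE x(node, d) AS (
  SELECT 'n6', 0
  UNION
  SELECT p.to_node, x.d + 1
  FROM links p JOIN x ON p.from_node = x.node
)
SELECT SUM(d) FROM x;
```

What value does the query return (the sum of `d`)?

Base: (n6, d=0).
Iteration 1: edges from {n6} -> (n16, d=1), (n29, d=1), (n9, d=1).
Iteration 2: edges from {n16,n29,n9} -> (n16, d=2).
Iteration 3: no outgoing edges from {n16}; recursion stops.
SUM(d) = 0 + 1 + 1 + 1 + 2 = 5.

5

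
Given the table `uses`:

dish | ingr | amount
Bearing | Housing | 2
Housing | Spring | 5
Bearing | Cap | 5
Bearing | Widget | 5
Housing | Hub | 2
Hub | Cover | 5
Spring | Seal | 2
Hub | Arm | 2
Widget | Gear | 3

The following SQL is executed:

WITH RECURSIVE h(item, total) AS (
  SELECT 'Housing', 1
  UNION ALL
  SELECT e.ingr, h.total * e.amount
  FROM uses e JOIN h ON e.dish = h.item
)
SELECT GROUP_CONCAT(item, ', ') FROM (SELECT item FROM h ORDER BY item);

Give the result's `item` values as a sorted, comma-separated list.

Arm, Cover, Housing, Hub, Seal, Spring

Base: (Housing, total=1).
Iteration 1: components of {Housing} -> Hub = 1*2 = 2, Spring = 1*5 = 5.
Iteration 2: components of {Hub,Spring} -> Arm = 2*2 = 4, Cover = 2*5 = 10, Seal = 5*2 = 10.
Iteration 3: no further components; recursion stops.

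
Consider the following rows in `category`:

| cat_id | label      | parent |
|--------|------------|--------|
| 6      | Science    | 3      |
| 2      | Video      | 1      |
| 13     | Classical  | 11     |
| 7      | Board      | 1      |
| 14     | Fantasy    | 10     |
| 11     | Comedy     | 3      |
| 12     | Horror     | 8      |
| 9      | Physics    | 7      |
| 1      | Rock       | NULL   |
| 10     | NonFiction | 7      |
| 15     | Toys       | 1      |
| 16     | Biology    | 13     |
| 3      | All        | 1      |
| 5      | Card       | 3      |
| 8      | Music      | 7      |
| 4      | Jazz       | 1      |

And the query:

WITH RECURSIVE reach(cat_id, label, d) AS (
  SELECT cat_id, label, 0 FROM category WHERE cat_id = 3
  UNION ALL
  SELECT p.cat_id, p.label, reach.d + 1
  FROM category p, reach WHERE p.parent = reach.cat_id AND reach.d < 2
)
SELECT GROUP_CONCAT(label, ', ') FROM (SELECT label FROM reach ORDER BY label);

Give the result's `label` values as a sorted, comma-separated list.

Base: cat_id=3 (All) at d 0.
Iteration 1: rows with parent in {3} -> Card (id 5, d 1), Science (id 6, d 1), Comedy (id 11, d 1).
Iteration 2: rows with parent in {5,6,11} -> Classical (id 13, d 2).
Iteration 3: d < 2 fails for all current rows; recursion stops.

All, Card, Classical, Comedy, Science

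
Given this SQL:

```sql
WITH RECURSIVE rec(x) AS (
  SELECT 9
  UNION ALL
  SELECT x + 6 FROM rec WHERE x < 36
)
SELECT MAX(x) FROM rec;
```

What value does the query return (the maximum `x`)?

Base: x=9.
Iteration 1: 9 < 36 holds -> x = 9 + 6 = 15.
Iteration 2: 15 < 36 holds -> x = 15 + 6 = 21.
Iteration 3: 21 < 36 holds -> x = 21 + 6 = 27.
Iteration 4: 27 < 36 holds -> x = 27 + 6 = 33.
Iteration 5: 33 < 36 holds -> x = 33 + 6 = 39.
Iteration 6: 39 < 36 fails; recursion stops.
x values: 9, 15, 21, 27, 33, 39; the maximum is 39.

39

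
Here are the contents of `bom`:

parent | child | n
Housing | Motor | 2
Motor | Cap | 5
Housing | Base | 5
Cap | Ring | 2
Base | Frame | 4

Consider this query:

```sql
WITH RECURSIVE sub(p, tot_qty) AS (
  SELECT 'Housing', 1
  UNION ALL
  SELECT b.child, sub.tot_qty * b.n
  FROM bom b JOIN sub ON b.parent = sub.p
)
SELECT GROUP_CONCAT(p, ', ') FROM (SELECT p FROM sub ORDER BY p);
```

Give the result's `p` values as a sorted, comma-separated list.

Base: (Housing, tot_qty=1).
Iteration 1: components of {Housing} -> Base = 1*5 = 5, Motor = 1*2 = 2.
Iteration 2: components of {Base,Motor} -> Cap = 2*5 = 10, Frame = 5*4 = 20.
Iteration 3: components of {Cap,Frame} -> Ring = 10*2 = 20.
Iteration 4: no further components; recursion stops.

Base, Cap, Frame, Housing, Motor, Ring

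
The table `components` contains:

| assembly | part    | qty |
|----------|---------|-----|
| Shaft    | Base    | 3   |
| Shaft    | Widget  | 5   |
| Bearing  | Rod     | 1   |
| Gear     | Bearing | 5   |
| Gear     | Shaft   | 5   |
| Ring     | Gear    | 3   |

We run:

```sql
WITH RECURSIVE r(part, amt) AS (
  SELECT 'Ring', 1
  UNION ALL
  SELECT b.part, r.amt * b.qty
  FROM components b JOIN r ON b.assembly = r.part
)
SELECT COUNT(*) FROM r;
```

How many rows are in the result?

Base: (Ring, amt=1).
Iteration 1: components of {Ring} -> Gear = 1*3 = 3.
Iteration 2: components of {Gear} -> Bearing = 3*5 = 15, Shaft = 3*5 = 15.
Iteration 3: components of {Bearing,Shaft} -> Base = 15*3 = 45, Rod = 15*1 = 15, Widget = 15*5 = 75.
Iteration 4: no further components; recursion stops.
Total rows emitted: 7.

7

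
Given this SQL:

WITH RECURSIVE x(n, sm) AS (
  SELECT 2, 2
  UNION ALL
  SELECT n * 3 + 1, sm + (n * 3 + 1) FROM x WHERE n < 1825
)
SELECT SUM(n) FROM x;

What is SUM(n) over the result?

Base: n=2, sm=2.
Iteration 1: 2 < 1825 holds -> n = 2 * 3 + 1 = 7, sm = 2 + 7 = 9.
Iteration 2: 7 < 1825 holds -> n = 7 * 3 + 1 = 22, sm = 9 + 22 = 31.
Iteration 3: 22 < 1825 holds -> n = 22 * 3 + 1 = 67, sm = 31 + 67 = 98.
Iteration 4: 67 < 1825 holds -> n = 67 * 3 + 1 = 202, sm = 98 + 202 = 300.
Iteration 5: 202 < 1825 holds -> n = 202 * 3 + 1 = 607, sm = 300 + 607 = 907.
Iteration 6: 607 < 1825 holds -> n = 607 * 3 + 1 = 1822, sm = 907 + 1822 = 2729.
Iteration 7: 1822 < 1825 holds -> n = 1822 * 3 + 1 = 5467, sm = 2729 + 5467 = 8196.
Iteration 8: 5467 < 1825 fails; recursion stops.
SUM(n) = 2 + 7 + 22 + 67 + 202 + 607 + 1822 + 5467 = 8196.

8196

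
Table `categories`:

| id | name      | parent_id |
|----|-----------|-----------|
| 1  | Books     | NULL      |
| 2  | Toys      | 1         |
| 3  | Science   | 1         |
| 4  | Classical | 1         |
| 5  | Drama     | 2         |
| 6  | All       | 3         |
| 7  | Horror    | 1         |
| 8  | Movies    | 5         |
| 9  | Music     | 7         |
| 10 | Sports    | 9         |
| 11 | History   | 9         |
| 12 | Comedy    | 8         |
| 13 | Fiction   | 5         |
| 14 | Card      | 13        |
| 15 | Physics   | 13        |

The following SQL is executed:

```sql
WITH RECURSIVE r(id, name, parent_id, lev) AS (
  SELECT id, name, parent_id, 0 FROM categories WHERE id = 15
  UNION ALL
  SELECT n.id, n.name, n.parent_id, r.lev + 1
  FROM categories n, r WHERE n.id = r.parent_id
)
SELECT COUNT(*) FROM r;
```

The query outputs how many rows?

Base: id=15 (Physics), parent_id=13, lev 0.
Iteration 1: join on id=13 -> Fiction (id 13, parent_id=5, lev 1).
Iteration 2: join on id=5 -> Drama (id 5, parent_id=2, lev 2).
Iteration 3: join on id=2 -> Toys (id 2, parent_id=1, lev 3).
Iteration 4: join on id=1 -> Books (id 1, parent_id=NULL, lev 4).
Iteration 5: parent_id is NULL; no match; recursion stops.
Total rows emitted: 5.

5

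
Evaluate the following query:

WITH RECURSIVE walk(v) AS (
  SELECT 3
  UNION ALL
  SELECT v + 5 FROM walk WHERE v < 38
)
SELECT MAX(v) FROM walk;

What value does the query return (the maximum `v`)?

38

Base: v=3.
Iteration 1: 3 < 38 holds -> v = 3 + 5 = 8.
Iteration 2: 8 < 38 holds -> v = 8 + 5 = 13.
Iteration 3: 13 < 38 holds -> v = 13 + 5 = 18.
Iteration 4: 18 < 38 holds -> v = 18 + 5 = 23.
Iteration 5: 23 < 38 holds -> v = 23 + 5 = 28.
Iteration 6: 28 < 38 holds -> v = 28 + 5 = 33.
Iteration 7: 33 < 38 holds -> v = 33 + 5 = 38.
Iteration 8: 38 < 38 fails; recursion stops.
v values: 3, 8, 13, 18, 23, 28, 33, 38; the maximum is 38.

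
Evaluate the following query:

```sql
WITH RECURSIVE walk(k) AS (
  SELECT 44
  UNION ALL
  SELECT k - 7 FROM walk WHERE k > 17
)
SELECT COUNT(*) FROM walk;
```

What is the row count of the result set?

5

Base: k=44.
Iteration 1: 44 > 17 holds -> k = 44 - 7 = 37.
Iteration 2: 37 > 17 holds -> k = 37 - 7 = 30.
Iteration 3: 30 > 17 holds -> k = 30 - 7 = 23.
Iteration 4: 23 > 17 holds -> k = 23 - 7 = 16.
Iteration 5: 16 > 17 fails; recursion stops.
Total rows emitted: 5.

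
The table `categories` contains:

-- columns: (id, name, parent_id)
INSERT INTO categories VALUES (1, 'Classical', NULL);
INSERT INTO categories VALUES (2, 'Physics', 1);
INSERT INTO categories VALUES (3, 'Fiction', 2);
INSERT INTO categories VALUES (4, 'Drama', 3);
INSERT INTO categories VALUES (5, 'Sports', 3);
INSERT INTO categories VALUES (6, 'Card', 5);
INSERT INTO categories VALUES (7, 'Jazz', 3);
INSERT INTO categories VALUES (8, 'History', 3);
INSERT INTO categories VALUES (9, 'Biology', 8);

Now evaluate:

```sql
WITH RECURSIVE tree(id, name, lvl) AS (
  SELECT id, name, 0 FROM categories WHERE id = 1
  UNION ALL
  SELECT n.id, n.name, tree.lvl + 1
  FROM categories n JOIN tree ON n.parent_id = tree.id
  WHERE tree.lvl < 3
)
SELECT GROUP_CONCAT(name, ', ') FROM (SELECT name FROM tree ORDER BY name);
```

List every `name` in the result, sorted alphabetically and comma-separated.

Base: id=1 (Classical) at lvl 0.
Iteration 1: rows with parent_id in {1} -> Physics (id 2, lvl 1).
Iteration 2: rows with parent_id in {2} -> Fiction (id 3, lvl 2).
Iteration 3: rows with parent_id in {3} -> Drama (id 4, lvl 3), Sports (id 5, lvl 3), Jazz (id 7, lvl 3), History (id 8, lvl 3).
Iteration 4: lvl < 3 fails for all current rows; recursion stops.

Classical, Drama, Fiction, History, Jazz, Physics, Sports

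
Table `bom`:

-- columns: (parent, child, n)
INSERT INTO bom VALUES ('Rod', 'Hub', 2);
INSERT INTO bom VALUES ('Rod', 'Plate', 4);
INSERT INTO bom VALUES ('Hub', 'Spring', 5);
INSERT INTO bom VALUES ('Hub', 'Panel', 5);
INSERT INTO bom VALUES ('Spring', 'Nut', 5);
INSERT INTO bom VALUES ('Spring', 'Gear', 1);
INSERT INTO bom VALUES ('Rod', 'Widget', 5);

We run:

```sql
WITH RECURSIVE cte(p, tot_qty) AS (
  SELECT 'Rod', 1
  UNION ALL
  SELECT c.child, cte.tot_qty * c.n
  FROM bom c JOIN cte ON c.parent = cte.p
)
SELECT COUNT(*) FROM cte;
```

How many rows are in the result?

8

Base: (Rod, tot_qty=1).
Iteration 1: components of {Rod} -> Hub = 1*2 = 2, Plate = 1*4 = 4, Widget = 1*5 = 5.
Iteration 2: components of {Hub,Plate,Widget} -> Panel = 2*5 = 10, Spring = 2*5 = 10.
Iteration 3: components of {Panel,Spring} -> Gear = 10*1 = 10, Nut = 10*5 = 50.
Iteration 4: no further components; recursion stops.
Total rows emitted: 8.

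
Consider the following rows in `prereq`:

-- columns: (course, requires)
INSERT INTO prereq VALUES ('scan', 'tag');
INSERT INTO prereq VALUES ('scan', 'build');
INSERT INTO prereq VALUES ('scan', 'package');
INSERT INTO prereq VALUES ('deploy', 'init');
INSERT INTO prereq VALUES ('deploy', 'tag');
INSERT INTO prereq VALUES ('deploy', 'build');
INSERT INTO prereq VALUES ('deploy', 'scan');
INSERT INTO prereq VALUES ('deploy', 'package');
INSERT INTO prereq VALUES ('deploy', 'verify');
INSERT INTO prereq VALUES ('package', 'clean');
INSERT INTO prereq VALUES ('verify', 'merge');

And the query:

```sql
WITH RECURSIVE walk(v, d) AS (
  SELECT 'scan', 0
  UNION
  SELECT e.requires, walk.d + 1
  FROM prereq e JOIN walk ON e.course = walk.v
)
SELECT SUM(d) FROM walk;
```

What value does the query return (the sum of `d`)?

5

Base: (scan, d=0).
Iteration 1: edges from {scan} -> (build, d=1), (package, d=1), (tag, d=1).
Iteration 2: edges from {build,package,tag} -> (clean, d=2).
Iteration 3: no outgoing edges from {clean}; recursion stops.
SUM(d) = 0 + 1 + 1 + 1 + 2 = 5.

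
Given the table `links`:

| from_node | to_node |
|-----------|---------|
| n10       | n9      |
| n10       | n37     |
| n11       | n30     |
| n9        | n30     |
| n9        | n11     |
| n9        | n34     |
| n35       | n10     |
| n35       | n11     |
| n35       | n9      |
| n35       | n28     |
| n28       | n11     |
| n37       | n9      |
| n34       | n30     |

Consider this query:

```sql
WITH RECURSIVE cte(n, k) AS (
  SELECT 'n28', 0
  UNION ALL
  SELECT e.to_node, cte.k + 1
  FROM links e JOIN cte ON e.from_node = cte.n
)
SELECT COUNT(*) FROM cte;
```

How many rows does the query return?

Base: (n28, k=0).
Iteration 1: edges from {n28} -> (n11, k=1).
Iteration 2: edges from {n11} -> (n30, k=2).
Iteration 3: no outgoing edges from {n30}; recursion stops.
Total rows emitted: 3.

3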